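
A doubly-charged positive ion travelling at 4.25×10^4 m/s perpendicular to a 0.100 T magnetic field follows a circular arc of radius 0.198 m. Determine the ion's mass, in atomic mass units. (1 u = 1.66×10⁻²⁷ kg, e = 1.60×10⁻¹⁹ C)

m ≈ 89.8 u

qvB = mv²/r ⇒ m = qBr/v.
m = (2×1.60×10^-19)(0.100)(0.198) / (4.25×10^4) = 1.49×10^-25 kg = 89.8 u.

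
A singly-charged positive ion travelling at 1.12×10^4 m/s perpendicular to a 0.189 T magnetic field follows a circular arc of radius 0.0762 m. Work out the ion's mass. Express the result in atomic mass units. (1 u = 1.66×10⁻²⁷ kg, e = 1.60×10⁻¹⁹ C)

m ≈ 124 u

qvB = mv²/r ⇒ m = qBr/v.
m = (1×1.60×10^-19)(0.189)(0.0762) / (1.12×10^4) = 2.06×10^-25 kg = 124 u.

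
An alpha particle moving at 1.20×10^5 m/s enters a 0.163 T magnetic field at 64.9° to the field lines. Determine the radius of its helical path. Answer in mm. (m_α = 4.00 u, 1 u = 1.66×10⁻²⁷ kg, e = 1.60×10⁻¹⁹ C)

r ≈ 13.8 mm

Only the perpendicular component v⊥ = v sin64.9° = 1.09×10^5 m/s is bent by the field.
r = m v⊥ /(qB) = (6.64×10^-27)(1.09×10^5) / [(2×1.60×10^-19)(0.163)] = 0.0138 m.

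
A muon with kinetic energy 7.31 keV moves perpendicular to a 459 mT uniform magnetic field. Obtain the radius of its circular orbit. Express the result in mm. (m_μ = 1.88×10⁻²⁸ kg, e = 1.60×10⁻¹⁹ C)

Convert the energy: K = 7.31 keV = 1.17×10^-15 J.
v = √(2K/m) = √(2·1.17×10^-15/1.88×10^-28) = 3.53×10^6 m/s.
r = mv/(qB) = (1.88×10^-28)(3.53×10^6) / [(1×1.60×10^-19)(0.459)] = 9.03×10^-3 m.

r ≈ 9.03 mm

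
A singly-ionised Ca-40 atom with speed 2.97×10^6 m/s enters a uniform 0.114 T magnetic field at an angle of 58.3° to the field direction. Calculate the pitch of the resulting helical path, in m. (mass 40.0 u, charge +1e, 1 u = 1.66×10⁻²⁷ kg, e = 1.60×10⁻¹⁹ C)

The velocity component along B is v∥ = v cos58.3° = 1.56×10^6 m/s.
The cyclotron period T = 2πm/(qB) = 2.29×10^-5 s is set by m, q, B alone.
Pitch = v∥·T = (1.56×10^6)(2.29×10^-5) = 35.7 m.

pitch ≈ 35.7 m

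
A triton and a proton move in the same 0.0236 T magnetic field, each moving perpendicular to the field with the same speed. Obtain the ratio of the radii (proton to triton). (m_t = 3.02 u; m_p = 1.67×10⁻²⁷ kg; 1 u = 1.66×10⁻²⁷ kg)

ratio ≈ 0.333

r = mv/(qB) ⇒ at equal v, r ∝ m/q.
r_{proton}/r_{triton} = 0.333.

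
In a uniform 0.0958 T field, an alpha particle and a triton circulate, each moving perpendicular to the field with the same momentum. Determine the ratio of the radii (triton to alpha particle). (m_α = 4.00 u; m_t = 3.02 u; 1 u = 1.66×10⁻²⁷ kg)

r = p/(qB) ⇒ at equal p, r ∝ 1/q.
r_{triton}/r_{alpha particle} = 2.00.

ratio ≈ 2.00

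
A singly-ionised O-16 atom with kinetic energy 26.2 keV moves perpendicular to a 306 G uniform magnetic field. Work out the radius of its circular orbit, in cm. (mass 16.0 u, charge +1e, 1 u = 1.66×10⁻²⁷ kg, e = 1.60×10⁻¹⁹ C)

r ≈ 305 cm

Convert the energy: K = 26.2 keV = 4.19×10^-15 J.
v = √(2K/m) = √(2·4.19×10^-15/2.66×10^-26) = 5.62×10^5 m/s.
r = mv/(qB) = (2.66×10^-26)(5.62×10^5) / [(1×1.60×10^-19)(0.0306)] = 3.05 m.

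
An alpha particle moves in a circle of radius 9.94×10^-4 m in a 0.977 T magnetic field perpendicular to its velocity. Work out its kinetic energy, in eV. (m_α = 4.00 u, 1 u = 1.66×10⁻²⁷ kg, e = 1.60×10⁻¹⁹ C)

v = qBr/m = (2×1.60×10^-19)(0.977)(9.94×10^-4) / (6.64×10^-27) = 4.68×10^4 m/s.
K = ½mv² = 0.5·(6.64×10^-27)·(4.68×10^4)² = 7.27×10^-18 J = 45.5 eV.

K ≈ 45.5 eV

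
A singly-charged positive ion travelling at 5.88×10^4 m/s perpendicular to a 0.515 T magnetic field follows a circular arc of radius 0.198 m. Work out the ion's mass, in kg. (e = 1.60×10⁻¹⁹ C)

qvB = mv²/r ⇒ m = qBr/v.
m = (1×1.60×10^-19)(0.515)(0.198) / (5.88×10^4) = 2.77×10^-25 kg.

m ≈ 2.77×10^-25 kg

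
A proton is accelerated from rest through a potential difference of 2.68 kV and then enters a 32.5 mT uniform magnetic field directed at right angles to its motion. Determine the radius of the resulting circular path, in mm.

r ≈ 230 mm

The kinetic energy gained is K = qV = (1×1.60×10^-19)(2680) = 4.29×10^-16 J.
v = √(2K/m) = 7.17×10^5 m/s.
r = mv/(qB) = (1.67×10^-27)(7.17×10^5) / [(1×1.60×10^-19)(0.0325)] = 0.230 m.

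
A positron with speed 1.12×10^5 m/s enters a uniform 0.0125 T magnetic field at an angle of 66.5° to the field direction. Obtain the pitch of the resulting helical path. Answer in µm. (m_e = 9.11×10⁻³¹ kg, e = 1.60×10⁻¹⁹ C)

The velocity component along B is v∥ = v cos66.5° = 4.47×10^4 m/s.
The cyclotron period T = 2πm/(qB) = 2.86×10^-9 s is set by m, q, B alone.
Pitch = v∥·T = (4.47×10^4)(2.86×10^-9) = 1.28×10^-4 m.

pitch ≈ 128 µm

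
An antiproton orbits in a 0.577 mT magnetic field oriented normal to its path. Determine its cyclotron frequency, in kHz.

f ≈ 8.80 kHz

f = qB/(2πm) = (1×1.60×10^-19)(5.77×10^-4) / [2π(1.67×10^-27)] = 8800 Hz.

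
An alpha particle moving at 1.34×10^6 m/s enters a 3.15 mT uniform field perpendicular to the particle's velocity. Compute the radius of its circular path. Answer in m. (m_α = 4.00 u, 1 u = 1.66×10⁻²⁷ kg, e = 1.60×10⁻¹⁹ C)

r ≈ 8.83 m

The magnetic force provides the centripetal force: qvB = mv²/r, so r = mv/(qB).
r = (6.64×10^-27 kg)(1.34×10^6 m/s) / [(2×1.60×10^-19 C)(3.15×10^-3 T)] = 8.83 m.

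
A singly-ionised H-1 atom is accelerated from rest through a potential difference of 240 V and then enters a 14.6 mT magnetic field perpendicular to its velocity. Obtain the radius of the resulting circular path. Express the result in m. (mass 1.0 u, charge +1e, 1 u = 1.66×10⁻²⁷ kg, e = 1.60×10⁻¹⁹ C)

r ≈ 0.153 m

The kinetic energy gained is K = qV = (1×1.60×10^-19)(240) = 3.84×10^-17 J.
v = √(2K/m) = 2.15×10^5 m/s.
r = mv/(qB) = (1.66×10^-27)(2.15×10^5) / [(1×1.60×10^-19)(0.0146)] = 0.153 m.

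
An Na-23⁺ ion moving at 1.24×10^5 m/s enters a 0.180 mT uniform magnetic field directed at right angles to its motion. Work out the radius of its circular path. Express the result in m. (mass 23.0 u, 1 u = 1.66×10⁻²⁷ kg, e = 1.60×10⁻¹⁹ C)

r ≈ 164 m

The magnetic force provides the centripetal force: qvB = mv²/r, so r = mv/(qB).
r = (3.82×10^-26 kg)(1.24×10^5 m/s) / [(1×1.60×10^-19 C)(1.80×10^-4 T)] = 164 m.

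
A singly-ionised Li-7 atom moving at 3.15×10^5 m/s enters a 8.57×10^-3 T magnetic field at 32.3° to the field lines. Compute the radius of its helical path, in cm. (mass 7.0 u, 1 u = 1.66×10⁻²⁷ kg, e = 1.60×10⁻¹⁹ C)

Only the perpendicular component v⊥ = v sin32.3° = 1.68×10^5 m/s is bent by the field.
r = m v⊥ /(qB) = (1.16×10^-26)(1.68×10^5) / [(1×1.60×10^-19)(8.57×10^-3)] = 1.43 m.

r ≈ 143 cm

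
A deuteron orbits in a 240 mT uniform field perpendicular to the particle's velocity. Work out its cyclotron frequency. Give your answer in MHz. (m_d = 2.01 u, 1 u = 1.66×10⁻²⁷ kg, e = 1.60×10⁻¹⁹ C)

f ≈ 1.83 MHz

f = qB/(2πm) = (1×1.60×10^-19)(0.240) / [2π(3.34×10^-27)] = 1.83×10^6 Hz.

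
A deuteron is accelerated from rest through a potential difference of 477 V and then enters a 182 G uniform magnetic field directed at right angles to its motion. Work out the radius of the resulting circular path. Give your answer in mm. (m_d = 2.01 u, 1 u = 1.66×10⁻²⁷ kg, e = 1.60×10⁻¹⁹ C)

r ≈ 245 mm

The kinetic energy gained is K = qV = (1×1.60×10^-19)(477) = 7.63×10^-17 J.
v = √(2K/m) = 2.14×10^5 m/s.
r = mv/(qB) = (3.34×10^-27)(2.14×10^5) / [(1×1.60×10^-19)(0.0182)] = 0.245 m.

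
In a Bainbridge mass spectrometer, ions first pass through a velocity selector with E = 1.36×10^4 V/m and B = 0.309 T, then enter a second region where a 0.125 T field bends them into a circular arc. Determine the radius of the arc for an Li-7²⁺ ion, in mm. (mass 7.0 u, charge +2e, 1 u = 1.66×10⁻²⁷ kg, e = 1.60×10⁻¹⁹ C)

The selector passes v = E/B = 1.36×10^4/0.309 = 4.40×10^4 m/s.
In the deflection region, r = mv/(qB₂) = (1.16×10^-26)(4.40×10^4) / [(2×1.60×10^-19)(0.125)] = 0.0128 m.

r ≈ 12.8 mm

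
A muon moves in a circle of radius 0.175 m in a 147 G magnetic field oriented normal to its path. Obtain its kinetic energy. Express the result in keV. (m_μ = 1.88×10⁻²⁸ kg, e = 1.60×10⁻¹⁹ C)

v = qBr/m = (1×1.60×10^-19)(0.0147)(0.175) / (1.88×10^-28) = 2.19×10^6 m/s.
K = ½mv² = 0.5·(1.88×10^-28)·(2.19×10^6)² = 4.51×10^-16 J = 2.82 keV.

K ≈ 2.82 keV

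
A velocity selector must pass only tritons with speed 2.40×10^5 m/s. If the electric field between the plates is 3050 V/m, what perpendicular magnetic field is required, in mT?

B ≈ 12.7 mT

qE = qvB ⇒ B = E/v = (3050) / (2.40×10^5) = 0.0127 T.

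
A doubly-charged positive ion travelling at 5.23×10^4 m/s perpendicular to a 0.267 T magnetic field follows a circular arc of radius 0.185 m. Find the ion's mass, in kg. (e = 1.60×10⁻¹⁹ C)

m ≈ 3.02×10^-25 kg

qvB = mv²/r ⇒ m = qBr/v.
m = (2×1.60×10^-19)(0.267)(0.185) / (5.23×10^4) = 3.02×10^-25 kg.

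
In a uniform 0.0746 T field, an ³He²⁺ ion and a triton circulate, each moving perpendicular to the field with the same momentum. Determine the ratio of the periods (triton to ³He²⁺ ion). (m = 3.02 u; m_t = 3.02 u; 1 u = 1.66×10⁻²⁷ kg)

ratio ≈ 2.00

T = 2πm/(qB) is independent of speed, so T₂/T₁ = (m₂/q₂)/(m₁/q₁).
T_{triton}/T_{³He²⁺ ion} = (5.01×10^-27/1e) / (5.01×10^-27/2e) = 2.00.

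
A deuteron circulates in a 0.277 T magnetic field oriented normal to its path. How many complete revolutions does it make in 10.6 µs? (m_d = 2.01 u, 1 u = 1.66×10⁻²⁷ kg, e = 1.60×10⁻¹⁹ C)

N = 22

T = 2πm/(qB) = 2π(3.3366×10^-27) / [(1×1.60×10^-19)(0.277)] = 4.7303×10^-7 s.
N = t/T = 1.06×10^-5 / 4.7303×10^-7 ≈ 22.41, so 22 complete revolutions.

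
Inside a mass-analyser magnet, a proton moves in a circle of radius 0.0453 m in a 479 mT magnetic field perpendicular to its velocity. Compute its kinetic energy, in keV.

v = qBr/m = (1×1.60×10^-19)(0.479)(0.0453) / (1.67×10^-27) = 2.08×10^6 m/s.
K = ½mv² = 0.5·(1.67×10^-27)·(2.08×10^6)² = 3.61×10^-15 J = 22.6 keV.

K ≈ 22.6 keV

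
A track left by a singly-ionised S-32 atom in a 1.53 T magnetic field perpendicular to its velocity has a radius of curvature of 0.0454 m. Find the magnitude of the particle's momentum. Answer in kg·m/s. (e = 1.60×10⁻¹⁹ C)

p ≈ 1.11×10^-20 kg·m/s

Since qvB = mv²/r, the momentum p = mv = qBr.
p = (1×1.60×10^-19)(1.53)(0.0454) = 1.11×10^-20 kg·m/s.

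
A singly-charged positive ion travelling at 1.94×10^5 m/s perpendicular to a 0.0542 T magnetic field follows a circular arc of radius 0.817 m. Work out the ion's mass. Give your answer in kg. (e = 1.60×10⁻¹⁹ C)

qvB = mv²/r ⇒ m = qBr/v.
m = (1×1.60×10^-19)(0.0542)(0.817) / (1.94×10^5) = 3.65×10^-26 kg.

m ≈ 3.65×10^-26 kg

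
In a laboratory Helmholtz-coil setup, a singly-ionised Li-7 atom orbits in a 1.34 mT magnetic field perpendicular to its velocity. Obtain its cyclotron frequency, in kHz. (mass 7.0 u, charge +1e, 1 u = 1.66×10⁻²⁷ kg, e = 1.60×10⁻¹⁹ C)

f = qB/(2πm) = (1×1.60×10^-19)(1.34×10^-3) / [2π(1.16×10^-26)] = 2940 Hz.

f ≈ 2.94 kHz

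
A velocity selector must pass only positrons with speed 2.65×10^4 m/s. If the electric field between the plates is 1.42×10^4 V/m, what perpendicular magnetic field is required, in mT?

B ≈ 536 mT

qE = qvB ⇒ B = E/v = (1.42×10^4) / (2.65×10^4) = 0.536 T.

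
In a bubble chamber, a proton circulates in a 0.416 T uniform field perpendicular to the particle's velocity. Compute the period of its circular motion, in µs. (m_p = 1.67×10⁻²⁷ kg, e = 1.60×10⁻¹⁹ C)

The cyclotron period is independent of speed: T = 2πm/(qB).
T = 2π(1.67×10^-27) / [(1×1.60×10^-19)(0.416)] = 1.58×10^-7 s.

T ≈ 0.158 µs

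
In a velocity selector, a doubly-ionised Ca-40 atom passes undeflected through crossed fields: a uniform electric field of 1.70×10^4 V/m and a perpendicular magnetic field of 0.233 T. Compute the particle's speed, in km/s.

For zero net force, qE = qvB, so v = E/B.
v = (1.70×10^4) / (0.233) = 7.30×10^4 m/s.

v ≈ 73.0 km/s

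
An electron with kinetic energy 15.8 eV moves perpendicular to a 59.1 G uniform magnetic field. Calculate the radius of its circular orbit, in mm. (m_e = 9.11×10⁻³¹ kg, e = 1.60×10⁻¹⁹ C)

r ≈ 2.27 mm

Convert the energy: K = 15.8 eV = 2.53×10^-18 J.
v = √(2K/m) = √(2·2.53×10^-18/9.11×10^-31) = 2.36×10^6 m/s.
r = mv/(qB) = (9.11×10^-31)(2.36×10^6) / [(1×1.60×10^-19)(5.91×10^-3)] = 2.27×10^-3 m.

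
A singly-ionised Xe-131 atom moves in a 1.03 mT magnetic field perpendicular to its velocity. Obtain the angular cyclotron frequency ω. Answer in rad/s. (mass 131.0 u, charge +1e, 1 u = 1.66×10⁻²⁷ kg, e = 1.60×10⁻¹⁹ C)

ω ≈ 758 rad/s

ω = qB/m = (1×1.60×10^-19)(1.03×10^-3) / (2.17×10^-25) = 758 rad/s.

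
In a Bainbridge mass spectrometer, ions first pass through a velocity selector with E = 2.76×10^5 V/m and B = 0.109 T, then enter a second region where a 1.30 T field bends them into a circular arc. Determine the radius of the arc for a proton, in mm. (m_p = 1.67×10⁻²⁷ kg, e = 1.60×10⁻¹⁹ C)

r ≈ 20.3 mm

The selector passes v = E/B = 2.76×10^5/0.109 = 2.53×10^6 m/s.
In the deflection region, r = mv/(qB₂) = (1.67×10^-27)(2.53×10^6) / [(1×1.60×10^-19)(1.30)] = 0.0203 m.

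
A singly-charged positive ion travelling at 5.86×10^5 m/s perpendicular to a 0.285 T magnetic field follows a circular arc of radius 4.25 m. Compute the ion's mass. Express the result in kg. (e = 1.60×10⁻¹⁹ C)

qvB = mv²/r ⇒ m = qBr/v.
m = (1×1.60×10^-19)(0.285)(4.25) / (5.86×10^5) = 3.31×10^-25 kg.

m ≈ 3.31×10^-25 kg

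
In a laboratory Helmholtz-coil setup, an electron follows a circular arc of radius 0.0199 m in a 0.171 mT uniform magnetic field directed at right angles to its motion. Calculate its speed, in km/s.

From qvB = mv²/r, v = qBr/m.
v = (1×1.60×10^-19)(1.71×10^-4)(0.0199) / (9.11×10^-31) = 5.98×10^5 m/s.

v ≈ 598 km/s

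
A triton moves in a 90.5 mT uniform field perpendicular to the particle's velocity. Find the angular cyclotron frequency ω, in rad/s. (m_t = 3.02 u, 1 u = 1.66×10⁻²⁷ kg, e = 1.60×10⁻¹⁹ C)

ω = qB/m = (1×1.60×10^-19)(0.0905) / (5.01×10^-27) = 2.89×10^6 rad/s.

ω ≈ 2.89×10^6 rad/s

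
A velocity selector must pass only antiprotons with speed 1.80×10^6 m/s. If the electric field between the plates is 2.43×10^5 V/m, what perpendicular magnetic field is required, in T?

B ≈ 0.135 T

qE = qvB ⇒ B = E/v = (2.43×10^5) / (1.80×10^6) = 0.135 T.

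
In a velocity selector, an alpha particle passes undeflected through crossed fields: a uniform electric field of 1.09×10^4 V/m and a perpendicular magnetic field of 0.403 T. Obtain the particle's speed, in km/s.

For zero net force, qE = qvB, so v = E/B.
v = (1.09×10^4) / (0.403) = 2.70×10^4 m/s.

v ≈ 27.0 km/s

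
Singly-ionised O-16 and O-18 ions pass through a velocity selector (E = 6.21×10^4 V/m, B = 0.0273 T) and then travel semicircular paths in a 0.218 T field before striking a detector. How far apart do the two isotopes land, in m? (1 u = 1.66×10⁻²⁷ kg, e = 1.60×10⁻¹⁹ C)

Δd ≈ 0.433 m

Both emerge at v = E/B₁ = 2.27×10^6 m/s.
r = mv/(qB₂), so r₁ = 1.732 m and r₂ = 1.949 m, giving Δr = 0.217 m.
After a semicircle each ion lands a diameter 2r from the entry slit, so the separation is 2Δr = 0.433 m.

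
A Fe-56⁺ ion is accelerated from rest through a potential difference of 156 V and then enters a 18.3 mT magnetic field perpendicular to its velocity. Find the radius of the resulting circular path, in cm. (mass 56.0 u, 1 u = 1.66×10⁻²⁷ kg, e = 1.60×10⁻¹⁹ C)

r ≈ 73.6 cm

The kinetic energy gained is K = qV = (1×1.60×10^-19)(156) = 2.50×10^-17 J.
v = √(2K/m) = 2.32×10^4 m/s.
r = mv/(qB) = (9.30×10^-26)(2.32×10^4) / [(1×1.60×10^-19)(0.0183)] = 0.736 m.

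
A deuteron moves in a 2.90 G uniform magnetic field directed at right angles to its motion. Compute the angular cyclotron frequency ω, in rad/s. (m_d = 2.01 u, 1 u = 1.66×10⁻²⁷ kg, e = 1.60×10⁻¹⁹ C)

ω = qB/m = (1×1.60×10^-19)(2.90×10^-4) / (3.34×10^-27) = 1.39×10^4 rad/s.

ω ≈ 1.39×10^4 rad/s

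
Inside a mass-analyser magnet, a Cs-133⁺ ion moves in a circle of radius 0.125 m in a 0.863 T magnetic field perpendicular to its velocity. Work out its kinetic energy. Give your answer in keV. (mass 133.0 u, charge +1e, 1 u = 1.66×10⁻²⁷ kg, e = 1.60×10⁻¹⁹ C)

K ≈ 4.22 keV

v = qBr/m = (1×1.60×10^-19)(0.863)(0.125) / (2.21×10^-25) = 7.82×10^4 m/s.
K = ½mv² = 0.5·(2.21×10^-25)·(7.82×10^4)² = 6.75×10^-16 J = 4.22 keV.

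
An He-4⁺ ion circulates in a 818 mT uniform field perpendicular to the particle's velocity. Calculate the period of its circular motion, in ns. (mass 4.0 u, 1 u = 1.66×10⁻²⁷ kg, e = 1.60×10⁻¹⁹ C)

The cyclotron period is independent of speed: T = 2πm/(qB).
T = 2π(6.64×10^-27) / [(1×1.60×10^-19)(0.818)] = 3.19×10^-7 s.

T ≈ 319 ns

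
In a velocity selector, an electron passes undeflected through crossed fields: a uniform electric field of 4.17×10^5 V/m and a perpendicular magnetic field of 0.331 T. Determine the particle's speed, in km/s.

For zero net force, qE = qvB, so v = E/B.
v = (4.17×10^5) / (0.331) = 1.26×10^6 m/s.

v ≈ 1260 km/s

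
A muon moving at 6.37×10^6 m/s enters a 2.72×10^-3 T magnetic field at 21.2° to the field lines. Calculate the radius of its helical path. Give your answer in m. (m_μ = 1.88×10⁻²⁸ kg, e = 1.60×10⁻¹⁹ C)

Only the perpendicular component v⊥ = v sin21.2° = 2.30×10^6 m/s is bent by the field.
r = m v⊥ /(qB) = (1.88×10^-28)(2.30×10^6) / [(1×1.60×10^-19)(2.72×10^-3)] = 0.995 m.

r ≈ 0.995 m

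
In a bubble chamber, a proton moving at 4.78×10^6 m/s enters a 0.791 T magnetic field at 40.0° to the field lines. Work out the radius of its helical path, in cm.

r ≈ 4.05 cm

Only the perpendicular component v⊥ = v sin40.0° = 3.07×10^6 m/s is bent by the field.
r = m v⊥ /(qB) = (1.67×10^-27)(3.07×10^6) / [(1×1.60×10^-19)(0.791)] = 0.0405 m.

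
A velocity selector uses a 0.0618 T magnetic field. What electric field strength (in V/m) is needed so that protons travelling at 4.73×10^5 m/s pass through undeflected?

E ≈ 2.92×10^4 V/m

qE = qvB ⇒ E = vB = (4.73×10^5)(0.0618) = 2.92×10^4 V/m.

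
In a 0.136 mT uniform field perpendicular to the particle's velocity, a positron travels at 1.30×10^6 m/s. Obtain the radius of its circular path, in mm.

The magnetic force provides the centripetal force: qvB = mv²/r, so r = mv/(qB).
r = (9.11×10^-31 kg)(1.30×10^6 m/s) / [(1×1.60×10^-19 C)(1.36×10^-4 T)] = 0.0544 m.

r ≈ 54.4 mm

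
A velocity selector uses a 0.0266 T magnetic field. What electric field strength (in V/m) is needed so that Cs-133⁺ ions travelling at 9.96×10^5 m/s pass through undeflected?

qE = qvB ⇒ E = vB = (9.96×10^5)(0.0266) = 2.65×10^4 V/m.

E ≈ 2.65×10^4 V/m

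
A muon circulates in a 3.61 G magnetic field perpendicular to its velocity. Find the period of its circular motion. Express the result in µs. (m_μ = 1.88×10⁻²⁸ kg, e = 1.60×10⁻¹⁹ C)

T ≈ 20.5 µs

The cyclotron period is independent of speed: T = 2πm/(qB).
T = 2π(1.88×10^-28) / [(1×1.60×10^-19)(3.61×10^-4)] = 2.05×10^-5 s.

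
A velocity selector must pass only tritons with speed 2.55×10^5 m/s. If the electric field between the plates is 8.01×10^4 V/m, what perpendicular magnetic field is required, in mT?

qE = qvB ⇒ B = E/v = (8.01×10^4) / (2.55×10^5) = 0.314 T.

B ≈ 314 mT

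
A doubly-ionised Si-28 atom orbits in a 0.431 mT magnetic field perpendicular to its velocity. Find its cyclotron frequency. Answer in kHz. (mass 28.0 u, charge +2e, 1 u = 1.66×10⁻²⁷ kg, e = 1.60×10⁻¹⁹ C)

f ≈ 0.472 kHz

f = qB/(2πm) = (2×1.60×10^-19)(4.31×10^-4) / [2π(4.65×10^-26)] = 472 Hz.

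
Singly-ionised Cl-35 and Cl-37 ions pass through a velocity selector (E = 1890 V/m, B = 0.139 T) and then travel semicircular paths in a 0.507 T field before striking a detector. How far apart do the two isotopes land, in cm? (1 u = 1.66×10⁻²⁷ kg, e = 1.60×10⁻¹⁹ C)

Both emerge at v = E/B₁ = 1.36×10^4 m/s.
r = mv/(qB₂), so r₁ = 9.7386×10^-3 m and r₂ = 0.010295 m, giving Δr = 5.56×10^-4 m.
After a semicircle each ion lands a diameter 2r from the entry slit, so the separation is 2Δr = 1.11×10^-3 m.

Δd ≈ 0.111 cm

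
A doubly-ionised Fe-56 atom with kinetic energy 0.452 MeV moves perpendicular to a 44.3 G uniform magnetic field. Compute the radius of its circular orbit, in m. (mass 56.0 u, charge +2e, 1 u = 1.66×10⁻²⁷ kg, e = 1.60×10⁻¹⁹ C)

r ≈ 81.8 m

Convert the energy: K = 0.452 MeV = 7.23×10^-14 J.
v = √(2K/m) = √(2·7.23×10^-14/9.30×10^-26) = 1.25×10^6 m/s.
r = mv/(qB) = (9.30×10^-26)(1.25×10^6) / [(2×1.60×10^-19)(4.43×10^-3)] = 81.8 m.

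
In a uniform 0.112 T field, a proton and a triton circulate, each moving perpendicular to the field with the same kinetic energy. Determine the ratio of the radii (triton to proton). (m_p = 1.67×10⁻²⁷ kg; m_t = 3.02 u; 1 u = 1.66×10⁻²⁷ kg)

ratio ≈ 1.73

r = √(2mK)/(qB) ⇒ at equal K, r ∝ √m/q.
r_{triton}/r_{proton} = 1.73.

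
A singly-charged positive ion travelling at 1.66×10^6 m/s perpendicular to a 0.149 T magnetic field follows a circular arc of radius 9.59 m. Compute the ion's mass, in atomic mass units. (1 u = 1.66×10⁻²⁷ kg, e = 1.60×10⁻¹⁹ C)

qvB = mv²/r ⇒ m = qBr/v.
m = (1×1.60×10^-19)(0.149)(9.59) / (1.66×10^6) = 1.38×10^-25 kg = 83.0 u.

m ≈ 83.0 u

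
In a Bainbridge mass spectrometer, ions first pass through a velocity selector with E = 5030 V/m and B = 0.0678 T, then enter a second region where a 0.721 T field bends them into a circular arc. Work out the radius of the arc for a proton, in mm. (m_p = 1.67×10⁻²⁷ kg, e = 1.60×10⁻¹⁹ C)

r ≈ 1.07 mm

The selector passes v = E/B = 5030/0.0678 = 7.42×10^4 m/s.
In the deflection region, r = mv/(qB₂) = (1.67×10^-27)(7.42×10^4) / [(1×1.60×10^-19)(0.721)] = 1.07×10^-3 m.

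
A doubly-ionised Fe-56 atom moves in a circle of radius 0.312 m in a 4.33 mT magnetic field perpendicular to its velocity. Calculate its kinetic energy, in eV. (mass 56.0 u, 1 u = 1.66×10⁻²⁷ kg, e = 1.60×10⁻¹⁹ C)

v = qBr/m = (2×1.60×10^-19)(4.33×10^-3)(0.312) / (9.30×10^-26) = 4650 m/s.
K = ½mv² = 0.5·(9.30×10^-26)·(4650)² = 1.01×10^-18 J = 6.28 eV.

K ≈ 6.28 eV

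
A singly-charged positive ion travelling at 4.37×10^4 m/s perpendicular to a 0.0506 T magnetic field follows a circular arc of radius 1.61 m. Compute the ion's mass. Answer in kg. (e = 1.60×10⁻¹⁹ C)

m ≈ 2.98×10^-25 kg

qvB = mv²/r ⇒ m = qBr/v.
m = (1×1.60×10^-19)(0.0506)(1.61) / (4.37×10^4) = 2.98×10^-25 kg.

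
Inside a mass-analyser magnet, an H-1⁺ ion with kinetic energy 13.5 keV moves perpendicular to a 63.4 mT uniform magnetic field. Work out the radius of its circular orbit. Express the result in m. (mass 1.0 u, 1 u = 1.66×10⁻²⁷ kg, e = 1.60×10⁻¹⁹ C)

Convert the energy: K = 13.5 keV = 2.16×10^-15 J.
v = √(2K/m) = √(2·2.16×10^-15/1.66×10^-27) = 1.61×10^6 m/s.
r = mv/(qB) = (1.66×10^-27)(1.61×10^6) / [(1×1.60×10^-19)(0.0634)] = 0.264 m.

r ≈ 0.264 m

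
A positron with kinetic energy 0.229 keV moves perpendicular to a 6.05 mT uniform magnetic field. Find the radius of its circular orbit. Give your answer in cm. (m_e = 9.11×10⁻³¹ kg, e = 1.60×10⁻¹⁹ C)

Convert the energy: K = 0.229 keV = 3.66×10^-17 J.
v = √(2K/m) = √(2·3.66×10^-17/9.11×10^-31) = 8.97×10^6 m/s.
r = mv/(qB) = (9.11×10^-31)(8.97×10^6) / [(1×1.60×10^-19)(6.05×10^-3)] = 8.44×10^-3 m.

r ≈ 0.844 cm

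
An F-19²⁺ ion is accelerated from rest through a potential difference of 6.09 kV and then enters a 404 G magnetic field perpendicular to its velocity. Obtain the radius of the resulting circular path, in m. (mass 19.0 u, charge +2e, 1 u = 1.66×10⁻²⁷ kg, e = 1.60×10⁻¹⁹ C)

r ≈ 0.858 m

The kinetic energy gained is K = qV = (2×1.60×10^-19)(6090) = 1.95×10^-15 J.
v = √(2K/m) = 3.52×10^5 m/s.
r = mv/(qB) = (3.15×10^-26)(3.52×10^5) / [(2×1.60×10^-19)(0.0404)] = 0.858 m.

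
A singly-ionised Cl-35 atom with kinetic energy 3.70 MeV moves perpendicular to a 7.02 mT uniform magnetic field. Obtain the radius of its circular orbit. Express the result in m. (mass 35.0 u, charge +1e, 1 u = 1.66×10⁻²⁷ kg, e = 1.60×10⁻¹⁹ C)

r ≈ 234 m

Convert the energy: K = 3.70 MeV = 5.92×10^-13 J.
v = √(2K/m) = √(2·5.92×10^-13/5.81×10^-26) = 4.51×10^6 m/s.
r = mv/(qB) = (5.81×10^-26)(4.51×10^6) / [(1×1.60×10^-19)(7.02×10^-3)] = 234 m.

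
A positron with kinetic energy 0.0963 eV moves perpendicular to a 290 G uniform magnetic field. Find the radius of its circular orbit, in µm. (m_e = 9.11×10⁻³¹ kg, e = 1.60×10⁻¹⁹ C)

Convert the energy: K = 0.0963 eV = 1.54×10^-20 J.
v = √(2K/m) = √(2·1.54×10^-20/9.11×10^-31) = 1.84×10^5 m/s.
r = mv/(qB) = (9.11×10^-31)(1.84×10^5) / [(1×1.60×10^-19)(0.0290)] = 3.61×10^-5 m.

r ≈ 36.1 µm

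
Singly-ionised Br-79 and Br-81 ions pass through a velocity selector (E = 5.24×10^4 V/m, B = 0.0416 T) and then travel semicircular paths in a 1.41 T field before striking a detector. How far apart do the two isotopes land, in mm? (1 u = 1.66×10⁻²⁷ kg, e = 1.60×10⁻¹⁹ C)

Both emerge at v = E/B₁ = 1.26×10^6 m/s.
r = mv/(qB₂), so r₁ = 0.7322 m and r₂ = 0.7507 m, giving Δr = 0.0185 m.
After a semicircle each ion lands a diameter 2r from the entry slit, so the separation is 2Δr = 0.0371 m.

Δd ≈ 37.1 mm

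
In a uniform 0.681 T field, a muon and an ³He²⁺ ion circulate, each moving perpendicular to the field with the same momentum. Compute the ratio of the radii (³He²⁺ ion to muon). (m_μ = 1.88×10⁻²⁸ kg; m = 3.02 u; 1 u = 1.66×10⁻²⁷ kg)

r = p/(qB) ⇒ at equal p, r ∝ 1/q.
r_{³He²⁺ ion}/r_{muon} = 0.500.

ratio ≈ 0.500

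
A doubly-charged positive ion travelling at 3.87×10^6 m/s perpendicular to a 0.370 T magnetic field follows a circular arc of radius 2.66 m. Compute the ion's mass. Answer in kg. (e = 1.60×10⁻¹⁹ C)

qvB = mv²/r ⇒ m = qBr/v.
m = (2×1.60×10^-19)(0.370)(2.66) / (3.87×10^6) = 8.14×10^-26 kg.

m ≈ 8.14×10^-26 kg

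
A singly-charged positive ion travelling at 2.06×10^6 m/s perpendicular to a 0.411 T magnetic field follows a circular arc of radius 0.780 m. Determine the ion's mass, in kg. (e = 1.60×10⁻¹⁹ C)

m ≈ 2.49×10^-26 kg

qvB = mv²/r ⇒ m = qBr/v.
m = (1×1.60×10^-19)(0.411)(0.780) / (2.06×10^6) = 2.49×10^-26 kg.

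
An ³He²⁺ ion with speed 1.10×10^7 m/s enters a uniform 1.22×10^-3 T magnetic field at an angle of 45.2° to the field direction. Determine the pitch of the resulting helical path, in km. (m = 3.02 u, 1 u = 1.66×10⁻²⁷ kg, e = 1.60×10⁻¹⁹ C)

The velocity component along B is v∥ = v cos45.2° = 7.75×10^6 m/s.
The cyclotron period T = 2πm/(qB) = 8.07×10^-5 s is set by m, q, B alone.
Pitch = v∥·T = (7.75×10^6)(8.07×10^-5) = 625 m.

pitch ≈ 0.625 km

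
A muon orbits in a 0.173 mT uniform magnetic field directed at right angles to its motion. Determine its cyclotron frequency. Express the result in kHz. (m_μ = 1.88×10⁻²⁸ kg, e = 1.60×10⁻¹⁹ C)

f ≈ 23.4 kHz

f = qB/(2πm) = (1×1.60×10^-19)(1.73×10^-4) / [2π(1.88×10^-28)] = 2.34×10^4 Hz.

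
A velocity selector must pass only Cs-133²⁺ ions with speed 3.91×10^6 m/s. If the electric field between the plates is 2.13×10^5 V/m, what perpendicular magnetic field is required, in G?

B ≈ 545 G

qE = qvB ⇒ B = E/v = (2.13×10^5) / (3.91×10^6) = 0.0545 T.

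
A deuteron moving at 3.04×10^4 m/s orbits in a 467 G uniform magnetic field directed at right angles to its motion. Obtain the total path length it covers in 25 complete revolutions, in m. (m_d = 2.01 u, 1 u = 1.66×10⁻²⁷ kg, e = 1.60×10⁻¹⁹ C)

r = mv/(qB) = 0.0136 m, so one revolution covers 2πr = 0.0853 m.
In 25 revolutions: L = 25·2πr = 2.13 m.

L ≈ 2.13 m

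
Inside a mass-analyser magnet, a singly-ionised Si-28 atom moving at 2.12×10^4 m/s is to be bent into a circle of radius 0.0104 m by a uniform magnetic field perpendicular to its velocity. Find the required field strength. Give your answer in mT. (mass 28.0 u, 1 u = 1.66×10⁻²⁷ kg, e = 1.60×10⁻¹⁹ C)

B ≈ 592 mT

qvB = mv²/r gives B = mv/(qr).
B = (4.65×10^-26)(2.12×10^4) / [(1×1.60×10^-19)(0.0104)] = 0.592 T.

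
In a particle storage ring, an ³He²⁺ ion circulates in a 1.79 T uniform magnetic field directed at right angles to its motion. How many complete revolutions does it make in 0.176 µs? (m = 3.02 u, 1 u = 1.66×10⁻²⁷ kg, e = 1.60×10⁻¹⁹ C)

N = 3

T = 2πm/(qB) = 2π(5.0132×10^-27) / [(2×1.60×10^-19)(1.79)] = 5.4991×10^-8 s.
N = t/T = 1.76×10^-7 / 5.4991×10^-8 ≈ 3.20, so 3 complete revolutions.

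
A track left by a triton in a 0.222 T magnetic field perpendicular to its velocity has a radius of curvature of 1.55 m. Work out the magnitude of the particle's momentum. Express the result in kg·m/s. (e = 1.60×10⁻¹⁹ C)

Since qvB = mv²/r, the momentum p = mv = qBr.
p = (1×1.60×10^-19)(0.222)(1.55) = 5.51×10^-20 kg·m/s.

p ≈ 5.51×10^-20 kg·m/s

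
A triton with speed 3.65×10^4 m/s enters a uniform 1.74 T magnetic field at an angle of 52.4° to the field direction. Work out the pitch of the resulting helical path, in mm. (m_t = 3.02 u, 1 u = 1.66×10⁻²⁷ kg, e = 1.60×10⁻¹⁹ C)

The velocity component along B is v∥ = v cos52.4° = 2.23×10^4 m/s.
The cyclotron period T = 2πm/(qB) = 1.13×10^-7 s is set by m, q, B alone.
Pitch = v∥·T = (2.23×10^4)(1.13×10^-7) = 2.52×10^-3 m.

pitch ≈ 2.52 mm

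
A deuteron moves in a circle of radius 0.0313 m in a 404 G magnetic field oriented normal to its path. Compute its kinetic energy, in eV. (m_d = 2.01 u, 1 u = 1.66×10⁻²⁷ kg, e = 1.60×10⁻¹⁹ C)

v = qBr/m = (1×1.60×10^-19)(0.0404)(0.0313) / (3.34×10^-27) = 6.06×10^4 m/s.
K = ½mv² = 0.5·(3.34×10^-27)·(6.06×10^4)² = 6.13×10^-18 J = 38.3 eV.

K ≈ 38.3 eV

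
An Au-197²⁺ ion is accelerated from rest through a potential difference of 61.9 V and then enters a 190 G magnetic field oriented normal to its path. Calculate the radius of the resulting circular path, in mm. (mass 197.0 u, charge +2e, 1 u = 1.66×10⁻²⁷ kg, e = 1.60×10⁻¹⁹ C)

r ≈ 592 mm

The kinetic energy gained is K = qV = (2×1.60×10^-19)(61.9) = 1.98×10^-17 J.
v = √(2K/m) = 1.10×10^4 m/s.
r = mv/(qB) = (3.27×10^-25)(1.10×10^4) / [(2×1.60×10^-19)(0.0190)] = 0.592 m.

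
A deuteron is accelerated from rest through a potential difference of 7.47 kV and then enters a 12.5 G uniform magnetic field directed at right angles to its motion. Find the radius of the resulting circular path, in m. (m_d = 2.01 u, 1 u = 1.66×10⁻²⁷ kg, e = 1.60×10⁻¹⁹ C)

r ≈ 14.1 m

The kinetic energy gained is K = qV = (1×1.60×10^-19)(7470) = 1.20×10^-15 J.
v = √(2K/m) = 8.46×10^5 m/s.
r = mv/(qB) = (3.34×10^-27)(8.46×10^5) / [(1×1.60×10^-19)(1.25×10^-3)] = 14.1 m.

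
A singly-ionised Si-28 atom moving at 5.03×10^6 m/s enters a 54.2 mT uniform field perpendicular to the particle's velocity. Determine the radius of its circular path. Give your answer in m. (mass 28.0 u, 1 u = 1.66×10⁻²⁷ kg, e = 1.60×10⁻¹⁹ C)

The magnetic force provides the centripetal force: qvB = mv²/r, so r = mv/(qB).
r = (4.65×10^-26 kg)(5.03×10^6 m/s) / [(1×1.60×10^-19 C)(0.0542 T)] = 27.0 m.

r ≈ 27.0 m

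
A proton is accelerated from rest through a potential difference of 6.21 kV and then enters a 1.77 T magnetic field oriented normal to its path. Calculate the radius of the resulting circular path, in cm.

r ≈ 0.643 cm

The kinetic energy gained is K = qV = (1×1.60×10^-19)(6210) = 9.94×10^-16 J.
v = √(2K/m) = 1.09×10^6 m/s.
r = mv/(qB) = (1.67×10^-27)(1.09×10^6) / [(1×1.60×10^-19)(1.77)] = 6.43×10^-3 m.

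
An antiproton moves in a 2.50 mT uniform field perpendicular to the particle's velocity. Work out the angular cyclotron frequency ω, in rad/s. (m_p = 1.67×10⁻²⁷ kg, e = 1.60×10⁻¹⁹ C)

ω ≈ 2.40×10^5 rad/s

ω = qB/m = (1×1.60×10^-19)(2.50×10^-3) / (1.67×10^-27) = 2.40×10^5 rad/s.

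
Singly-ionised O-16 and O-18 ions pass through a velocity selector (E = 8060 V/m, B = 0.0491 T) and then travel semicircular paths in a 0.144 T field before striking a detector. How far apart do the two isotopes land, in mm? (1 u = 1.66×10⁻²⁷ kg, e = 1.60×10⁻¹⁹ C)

Both emerge at v = E/B₁ = 1.64×10^5 m/s.
r = mv/(qB₂), so r₁ = 0.1892 m and r₂ = 0.2129 m, giving Δr = 0.0237 m.
After a semicircle each ion lands a diameter 2r from the entry slit, so the separation is 2Δr = 0.0473 m.

Δd ≈ 47.3 mm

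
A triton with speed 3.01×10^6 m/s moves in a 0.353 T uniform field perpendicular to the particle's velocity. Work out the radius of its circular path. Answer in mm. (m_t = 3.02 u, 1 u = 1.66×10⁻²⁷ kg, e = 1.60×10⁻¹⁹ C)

r ≈ 267 mm

The magnetic force provides the centripetal force: qvB = mv²/r, so r = mv/(qB).
r = (5.01×10^-27 kg)(3.01×10^6 m/s) / [(1×1.60×10^-19 C)(0.353 T)] = 0.267 m.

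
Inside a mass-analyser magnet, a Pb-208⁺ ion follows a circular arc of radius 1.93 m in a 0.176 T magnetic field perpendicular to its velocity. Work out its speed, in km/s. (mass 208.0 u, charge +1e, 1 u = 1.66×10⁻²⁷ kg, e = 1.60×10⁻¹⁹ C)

v ≈ 157 km/s

From qvB = mv²/r, v = qBr/m.
v = (1×1.60×10^-19)(0.176)(1.93) / (3.45×10^-25) = 1.57×10^5 m/s.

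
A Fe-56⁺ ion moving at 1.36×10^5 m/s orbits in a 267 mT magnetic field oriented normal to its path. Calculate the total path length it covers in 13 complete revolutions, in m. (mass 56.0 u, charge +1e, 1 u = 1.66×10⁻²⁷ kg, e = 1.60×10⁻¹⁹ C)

L ≈ 24.2 m

r = mv/(qB) = 0.296 m, so one revolution covers 2πr = 1.86 m.
In 13 revolutions: L = 13·2πr = 24.2 m.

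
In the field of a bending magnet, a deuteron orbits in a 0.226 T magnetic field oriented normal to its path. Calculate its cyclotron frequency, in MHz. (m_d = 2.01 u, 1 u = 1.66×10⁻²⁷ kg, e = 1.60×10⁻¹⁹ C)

f = qB/(2πm) = (1×1.60×10^-19)(0.226) / [2π(3.34×10^-27)] = 1.72×10^6 Hz.

f ≈ 1.72 MHz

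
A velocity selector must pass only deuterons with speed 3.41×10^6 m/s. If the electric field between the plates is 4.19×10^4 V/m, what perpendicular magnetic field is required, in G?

B ≈ 123 G

qE = qvB ⇒ B = E/v = (4.19×10^4) / (3.41×10^6) = 0.0123 T.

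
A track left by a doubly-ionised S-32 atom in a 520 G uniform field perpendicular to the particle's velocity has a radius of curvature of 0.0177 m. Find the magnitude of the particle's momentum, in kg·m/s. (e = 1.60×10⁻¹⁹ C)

Since qvB = mv²/r, the momentum p = mv = qBr.
p = (2×1.60×10^-19)(0.0520)(0.0177) = 2.95×10^-22 kg·m/s.

p ≈ 2.95×10^-22 kg·m/s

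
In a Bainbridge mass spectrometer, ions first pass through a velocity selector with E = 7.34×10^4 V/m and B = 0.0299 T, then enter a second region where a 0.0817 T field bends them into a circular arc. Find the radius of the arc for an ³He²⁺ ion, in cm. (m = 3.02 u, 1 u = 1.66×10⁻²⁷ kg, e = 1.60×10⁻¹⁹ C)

r ≈ 47.1 cm

The selector passes v = E/B = 7.34×10^4/0.0299 = 2.45×10^6 m/s.
In the deflection region, r = mv/(qB₂) = (5.01×10^-27)(2.45×10^6) / [(2×1.60×10^-19)(0.0817)] = 0.471 m.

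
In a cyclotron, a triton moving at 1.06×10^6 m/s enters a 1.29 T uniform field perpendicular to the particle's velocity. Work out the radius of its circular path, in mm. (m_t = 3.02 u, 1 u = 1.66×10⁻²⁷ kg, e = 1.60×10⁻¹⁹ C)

r ≈ 25.7 mm

The magnetic force provides the centripetal force: qvB = mv²/r, so r = mv/(qB).
r = (5.01×10^-27 kg)(1.06×10^6 m/s) / [(1×1.60×10^-19 C)(1.29 T)] = 0.0257 m.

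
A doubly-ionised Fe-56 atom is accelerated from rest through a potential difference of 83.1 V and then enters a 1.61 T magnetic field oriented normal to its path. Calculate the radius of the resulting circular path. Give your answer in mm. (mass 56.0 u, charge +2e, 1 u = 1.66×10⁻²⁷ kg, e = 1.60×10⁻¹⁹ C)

The kinetic energy gained is K = qV = (2×1.60×10^-19)(83.1) = 2.66×10^-17 J.
v = √(2K/m) = 2.39×10^4 m/s.
r = mv/(qB) = (9.30×10^-26)(2.39×10^4) / [(2×1.60×10^-19)(1.61)] = 4.32×10^-3 m.

r ≈ 4.32 mm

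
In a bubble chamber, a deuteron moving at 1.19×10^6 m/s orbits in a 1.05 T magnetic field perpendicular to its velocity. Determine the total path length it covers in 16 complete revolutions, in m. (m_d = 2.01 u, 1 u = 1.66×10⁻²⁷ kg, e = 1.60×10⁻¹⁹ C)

r = mv/(qB) = 0.0236 m, so one revolution covers 2πr = 0.148 m.
In 16 revolutions: L = 16·2πr = 2.38 m.

L ≈ 2.38 m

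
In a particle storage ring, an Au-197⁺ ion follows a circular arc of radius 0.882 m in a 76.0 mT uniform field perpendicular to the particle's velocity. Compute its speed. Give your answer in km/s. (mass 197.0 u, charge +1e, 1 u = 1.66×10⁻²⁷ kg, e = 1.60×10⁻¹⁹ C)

v ≈ 32.8 km/s

From qvB = mv²/r, v = qBr/m.
v = (1×1.60×10^-19)(0.0760)(0.882) / (3.27×10^-25) = 3.28×10^4 m/s.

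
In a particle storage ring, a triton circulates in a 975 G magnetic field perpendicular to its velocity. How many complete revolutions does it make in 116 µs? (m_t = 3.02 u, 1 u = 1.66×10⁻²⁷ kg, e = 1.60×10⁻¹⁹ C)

T = 2πm/(qB) = 2π(5.0132×10^-27) / [(1×1.60×10^-19)(0.0975)] = 2.0192×10^-6 s.
N = t/T = 1.16×10^-4 / 2.0192×10^-6 ≈ 57.45, so 57 complete revolutions.

N = 57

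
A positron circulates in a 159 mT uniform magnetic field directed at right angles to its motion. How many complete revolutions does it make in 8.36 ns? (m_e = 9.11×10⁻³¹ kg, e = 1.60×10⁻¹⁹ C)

N = 37

T = 2πm/(qB) = 2π(9.11×10^-31) / [(1×1.60×10^-19)(0.159)] = 2.2500×10^-10 s.
N = t/T = 8.36×10^-9 / 2.2500×10^-10 ≈ 37.16, so 37 complete revolutions.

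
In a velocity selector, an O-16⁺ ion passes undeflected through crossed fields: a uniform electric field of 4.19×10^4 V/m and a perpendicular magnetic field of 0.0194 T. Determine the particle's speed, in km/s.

v ≈ 2160 km/s

For zero net force, qE = qvB, so v = E/B.
v = (4.19×10^4) / (0.0194) = 2.16×10^6 m/s.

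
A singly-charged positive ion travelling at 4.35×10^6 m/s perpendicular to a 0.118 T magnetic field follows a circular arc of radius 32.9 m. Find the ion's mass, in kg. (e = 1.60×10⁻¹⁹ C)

m ≈ 1.43×10^-25 kg

qvB = mv²/r ⇒ m = qBr/v.
m = (1×1.60×10^-19)(0.118)(32.9) / (4.35×10^6) = 1.43×10^-25 kg.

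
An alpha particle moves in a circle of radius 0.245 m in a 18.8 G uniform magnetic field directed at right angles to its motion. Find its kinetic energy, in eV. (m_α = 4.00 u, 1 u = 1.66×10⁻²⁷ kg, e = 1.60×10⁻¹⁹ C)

K ≈ 10.2 eV

v = qBr/m = (2×1.60×10^-19)(1.88×10^-3)(0.245) / (6.64×10^-27) = 2.22×10^4 m/s.
K = ½mv² = 0.5·(6.64×10^-27)·(2.22×10^4)² = 1.64×10^-18 J = 10.2 eV.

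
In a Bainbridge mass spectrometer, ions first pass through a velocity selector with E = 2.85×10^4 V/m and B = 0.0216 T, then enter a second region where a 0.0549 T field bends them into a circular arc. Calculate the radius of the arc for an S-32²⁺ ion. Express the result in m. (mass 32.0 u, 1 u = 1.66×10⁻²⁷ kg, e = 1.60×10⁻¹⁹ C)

r ≈ 3.99 m

The selector passes v = E/B = 2.85×10^4/0.0216 = 1.32×10^6 m/s.
In the deflection region, r = mv/(qB₂) = (5.31×10^-26)(1.32×10^6) / [(2×1.60×10^-19)(0.0549)] = 3.99 m.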